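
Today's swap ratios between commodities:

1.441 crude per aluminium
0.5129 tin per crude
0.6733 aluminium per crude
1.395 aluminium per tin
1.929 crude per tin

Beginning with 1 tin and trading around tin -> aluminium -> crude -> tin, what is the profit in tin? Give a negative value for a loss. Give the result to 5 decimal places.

1 tin × 1.395 = 1.395 aluminium
1.395 aluminium × 1.441 = 2.010195 crude
2.010195 crude × 0.5129 = 1.0310290155 tin
Net change: 1.0310290155 − 1 = 0.0310290155 tin

0.03103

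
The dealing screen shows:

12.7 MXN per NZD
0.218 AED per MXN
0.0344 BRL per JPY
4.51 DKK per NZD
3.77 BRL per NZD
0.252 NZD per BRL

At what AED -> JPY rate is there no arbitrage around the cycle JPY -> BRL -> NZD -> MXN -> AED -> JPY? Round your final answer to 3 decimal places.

Known legs of the cycle: 0.0344 × 0.252 × 12.7 × 0.218 = 0.02400043968
For no arbitrage the full-cycle product must be 1, so the missing rate is 1 / 0.02400043968 ≈ 41.66590.

41.666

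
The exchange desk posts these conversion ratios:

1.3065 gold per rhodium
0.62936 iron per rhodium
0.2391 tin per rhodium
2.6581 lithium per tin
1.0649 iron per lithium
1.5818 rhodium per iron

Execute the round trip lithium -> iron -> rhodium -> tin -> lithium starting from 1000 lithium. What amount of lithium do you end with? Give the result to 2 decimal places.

1070.56

1000 lithium × 1.0649 = 1064.9 iron
1064.9 iron × 1.5818 = 1684.45882 rhodium
1684.45882 rhodium × 0.2391 = 402.754103862 tin
402.754103862 tin × 2.6581 = 1070.5606834755822 lithium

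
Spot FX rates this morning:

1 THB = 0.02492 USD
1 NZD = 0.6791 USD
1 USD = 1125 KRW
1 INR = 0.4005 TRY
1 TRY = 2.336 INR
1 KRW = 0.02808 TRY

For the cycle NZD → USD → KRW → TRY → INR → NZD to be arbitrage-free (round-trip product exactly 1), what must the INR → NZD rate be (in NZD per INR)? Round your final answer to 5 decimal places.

0.01995

Known legs of the cycle: 0.6791 × 1125 × 0.02808 × 2.336 = 50.113668384
For no arbitrage the full-cycle product must be 1, so the missing rate is 1 / 50.113668384 ≈ 0.0199546.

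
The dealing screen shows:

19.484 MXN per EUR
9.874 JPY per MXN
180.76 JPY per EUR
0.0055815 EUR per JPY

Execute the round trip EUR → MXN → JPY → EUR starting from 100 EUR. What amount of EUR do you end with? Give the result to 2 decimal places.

100 EUR × 19.484 = 1948.4 MXN
1948.4 MXN × 9.874 = 19238.5016 JPY
19238.5016 JPY × 0.0055815 = 107.3796966804 EUR

107.38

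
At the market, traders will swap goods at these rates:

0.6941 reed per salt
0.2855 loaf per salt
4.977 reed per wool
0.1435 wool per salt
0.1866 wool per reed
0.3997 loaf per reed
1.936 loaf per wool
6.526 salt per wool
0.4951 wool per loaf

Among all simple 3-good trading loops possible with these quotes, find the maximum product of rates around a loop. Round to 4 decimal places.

0.9849

wool→reed→loaf→wool: 4.977 × 0.3997 × 0.4951 = 0.98491
wool→salt→loaf→wool: 6.526 × 0.2855 × 0.4951 = 0.92246
wool→salt→reed→wool: 6.526 × 0.6941 × 0.1866 = 0.84524
Maximum is wool→reed→loaf→wool at 0.9849; no arbitrage — every cycle loses value.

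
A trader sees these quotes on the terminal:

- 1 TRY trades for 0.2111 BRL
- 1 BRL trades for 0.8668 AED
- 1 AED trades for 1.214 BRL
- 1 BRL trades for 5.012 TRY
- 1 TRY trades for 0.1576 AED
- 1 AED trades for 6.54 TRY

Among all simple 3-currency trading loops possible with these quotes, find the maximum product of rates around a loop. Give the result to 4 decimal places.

1.1967

TRY→BRL→AED→TRY: 0.2111 × 0.8668 × 6.54 = 1.19670
TRY→AED→BRL→TRY: 0.1576 × 1.214 × 5.012 = 0.95893
Maximum is TRY→BRL→AED→TRY at 1.1967; arbitrage exists.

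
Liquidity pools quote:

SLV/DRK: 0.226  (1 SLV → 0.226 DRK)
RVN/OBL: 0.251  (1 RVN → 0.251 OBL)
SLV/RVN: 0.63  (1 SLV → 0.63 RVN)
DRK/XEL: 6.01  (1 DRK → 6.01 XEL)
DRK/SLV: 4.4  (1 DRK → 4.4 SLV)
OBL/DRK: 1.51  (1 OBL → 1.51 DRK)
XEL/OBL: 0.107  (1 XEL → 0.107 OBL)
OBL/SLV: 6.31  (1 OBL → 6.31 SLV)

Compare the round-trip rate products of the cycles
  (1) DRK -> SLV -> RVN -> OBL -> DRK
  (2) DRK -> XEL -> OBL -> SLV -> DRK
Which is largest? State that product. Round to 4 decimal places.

1.0506

(1) 4.4 × 0.63 × 0.251 × 1.51 = 1.05062
(2) 6.01 × 0.107 × 6.31 × 0.226 = 0.91706
Highest is cycle (1) at 1.0506 (>1, arbitrage).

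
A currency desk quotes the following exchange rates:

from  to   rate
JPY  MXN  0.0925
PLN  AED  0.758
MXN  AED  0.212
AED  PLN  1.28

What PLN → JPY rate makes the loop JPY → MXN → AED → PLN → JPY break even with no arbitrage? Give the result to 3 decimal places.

39.839

Known legs of the cycle: 0.0925 × 0.212 × 1.28 = 0.0251008
For no arbitrage the full-cycle product must be 1, so the missing rate is 1 / 0.0251008 ≈ 39.83937.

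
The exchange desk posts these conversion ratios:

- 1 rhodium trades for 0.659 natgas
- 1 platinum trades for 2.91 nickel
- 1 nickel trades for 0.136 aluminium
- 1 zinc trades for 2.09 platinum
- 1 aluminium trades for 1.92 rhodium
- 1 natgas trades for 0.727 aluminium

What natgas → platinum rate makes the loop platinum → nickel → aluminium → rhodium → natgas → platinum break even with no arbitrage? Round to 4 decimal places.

1.9970

Known legs of the cycle: 2.91 × 0.136 × 1.92 × 0.659 = 0.5007472128
For no arbitrage the full-cycle product must be 1, so the missing rate is 1 / 0.5007472128 ≈ 1.997016.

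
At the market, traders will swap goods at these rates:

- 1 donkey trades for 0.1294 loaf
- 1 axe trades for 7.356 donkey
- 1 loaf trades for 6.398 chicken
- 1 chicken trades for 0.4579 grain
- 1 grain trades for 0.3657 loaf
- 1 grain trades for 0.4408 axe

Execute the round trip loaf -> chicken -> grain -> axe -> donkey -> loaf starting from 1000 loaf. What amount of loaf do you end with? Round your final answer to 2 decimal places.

1229.23

1000 loaf × 6.398 = 6398 chicken
6398 chicken × 0.4579 = 2929.6442 grain
2929.6442 grain × 0.4408 = 1291.38716336 axe
1291.38716336 axe × 7.356 = 9499.44397367616 donkey
9499.44397367616 donkey × 0.1294 = 1229.228050193695104 loaf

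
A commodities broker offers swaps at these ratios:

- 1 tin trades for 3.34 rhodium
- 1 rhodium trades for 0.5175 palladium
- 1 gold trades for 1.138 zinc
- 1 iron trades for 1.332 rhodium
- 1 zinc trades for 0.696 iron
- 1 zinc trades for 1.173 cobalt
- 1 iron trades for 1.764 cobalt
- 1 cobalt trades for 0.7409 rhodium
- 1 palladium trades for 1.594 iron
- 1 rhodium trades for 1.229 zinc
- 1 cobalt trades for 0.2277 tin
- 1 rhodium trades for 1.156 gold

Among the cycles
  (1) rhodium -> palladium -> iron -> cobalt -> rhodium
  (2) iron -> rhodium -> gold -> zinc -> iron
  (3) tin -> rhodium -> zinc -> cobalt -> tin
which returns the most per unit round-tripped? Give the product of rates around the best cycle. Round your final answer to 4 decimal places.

1.2196

(1) 0.5175 × 1.594 × 1.764 × 0.7409 = 1.07809
(2) 1.332 × 1.156 × 1.138 × 0.696 = 1.21959
(3) 3.34 × 1.229 × 1.173 × 0.2277 = 1.09638
Highest is cycle (2) at 1.2196 (>1, arbitrage).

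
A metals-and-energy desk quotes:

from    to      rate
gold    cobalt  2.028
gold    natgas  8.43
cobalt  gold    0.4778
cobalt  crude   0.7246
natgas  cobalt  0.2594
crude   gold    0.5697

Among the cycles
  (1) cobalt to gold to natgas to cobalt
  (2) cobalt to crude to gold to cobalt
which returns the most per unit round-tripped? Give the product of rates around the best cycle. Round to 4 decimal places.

1.0448

(1) 0.4778 × 8.43 × 0.2594 = 1.04483
(2) 0.7246 × 0.5697 × 2.028 = 0.83717
Highest is cycle (1) at 1.0448 (>1, arbitrage).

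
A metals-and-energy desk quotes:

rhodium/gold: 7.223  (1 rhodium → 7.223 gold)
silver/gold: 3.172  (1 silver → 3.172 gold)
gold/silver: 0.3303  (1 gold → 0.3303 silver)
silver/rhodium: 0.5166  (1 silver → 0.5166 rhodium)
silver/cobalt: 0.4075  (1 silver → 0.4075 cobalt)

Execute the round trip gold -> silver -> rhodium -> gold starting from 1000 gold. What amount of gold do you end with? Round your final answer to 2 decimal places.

1232.48

1000 gold × 0.3303 = 330.3 silver
330.3 silver × 0.5166 = 170.63298 rhodium
170.63298 rhodium × 7.223 = 1232.48201454 gold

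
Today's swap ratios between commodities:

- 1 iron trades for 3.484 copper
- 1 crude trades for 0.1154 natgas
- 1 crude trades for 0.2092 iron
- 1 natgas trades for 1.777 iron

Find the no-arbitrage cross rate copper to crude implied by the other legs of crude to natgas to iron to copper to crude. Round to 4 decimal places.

Known legs of the cycle: 0.1154 × 1.777 × 3.484 = 0.7144492472
For no arbitrage the full-cycle product must be 1, so the missing rate is 1 / 0.7144492472 ≈ 1.399680.

1.3997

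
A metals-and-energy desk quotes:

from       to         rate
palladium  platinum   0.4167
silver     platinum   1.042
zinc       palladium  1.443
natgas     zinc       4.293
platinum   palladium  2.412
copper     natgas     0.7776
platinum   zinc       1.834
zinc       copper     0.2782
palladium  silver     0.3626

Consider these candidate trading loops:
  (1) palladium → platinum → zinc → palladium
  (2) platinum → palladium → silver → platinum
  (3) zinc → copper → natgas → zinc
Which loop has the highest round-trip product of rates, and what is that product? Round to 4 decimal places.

1.1028

(1) 0.4167 × 1.834 × 1.443 = 1.10278
(2) 2.412 × 0.3626 × 1.042 = 0.91132
(3) 0.2782 × 0.7776 × 4.293 = 0.92870
Highest is cycle (1) at 1.1028 (>1, arbitrage).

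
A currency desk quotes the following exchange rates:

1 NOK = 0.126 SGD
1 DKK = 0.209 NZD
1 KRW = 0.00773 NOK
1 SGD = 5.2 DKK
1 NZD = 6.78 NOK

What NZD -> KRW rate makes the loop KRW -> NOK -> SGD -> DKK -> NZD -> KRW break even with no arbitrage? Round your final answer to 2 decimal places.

944.71

Known legs of the cycle: 0.00773 × 0.126 × 5.2 × 0.209 = 0.001058521464
For no arbitrage the full-cycle product must be 1, so the missing rate is 1 / 0.001058521464 ≈ 944.7140.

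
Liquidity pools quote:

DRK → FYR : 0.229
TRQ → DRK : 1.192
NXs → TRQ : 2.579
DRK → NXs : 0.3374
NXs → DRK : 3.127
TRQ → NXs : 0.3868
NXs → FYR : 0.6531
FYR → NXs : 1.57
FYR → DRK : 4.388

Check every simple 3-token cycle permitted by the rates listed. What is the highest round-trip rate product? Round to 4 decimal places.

FYR→NXs→DRK→FYR: 1.57 × 3.127 × 0.229 = 1.12425
NXs→TRQ→DRK→NXs: 2.579 × 1.192 × 0.3374 = 1.03722
FYR→DRK→NXs→FYR: 4.388 × 0.3374 × 0.6531 = 0.96692
Maximum is FYR→NXs→DRK→FYR at 1.1243; arbitrage exists.

1.1243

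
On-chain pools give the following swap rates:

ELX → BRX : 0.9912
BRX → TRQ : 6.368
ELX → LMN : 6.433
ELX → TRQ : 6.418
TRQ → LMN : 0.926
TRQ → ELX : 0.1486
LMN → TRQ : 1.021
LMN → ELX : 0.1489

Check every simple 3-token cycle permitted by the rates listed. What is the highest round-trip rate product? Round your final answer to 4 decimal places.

0.9760

ELX→LMN→TRQ→ELX: 6.433 × 1.021 × 0.1486 = 0.97602
BRX→TRQ→ELX→BRX: 6.368 × 0.1486 × 0.9912 = 0.93796
ELX→TRQ→LMN→ELX: 6.418 × 0.926 × 0.1489 = 0.88492
Maximum is ELX→LMN→TRQ→ELX at 0.9760; no arbitrage — every cycle loses value.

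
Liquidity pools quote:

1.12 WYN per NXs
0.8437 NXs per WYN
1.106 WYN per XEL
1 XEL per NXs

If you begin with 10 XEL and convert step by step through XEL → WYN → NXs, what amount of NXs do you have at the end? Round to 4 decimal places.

10 XEL × 1.106 = 11.06 WYN
11.06 WYN × 0.8437 = 9.331322 NXs

9.3313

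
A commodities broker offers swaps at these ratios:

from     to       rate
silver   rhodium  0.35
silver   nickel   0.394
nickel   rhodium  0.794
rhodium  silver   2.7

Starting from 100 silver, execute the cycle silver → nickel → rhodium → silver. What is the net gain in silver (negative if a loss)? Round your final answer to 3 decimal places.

-15.534

100 silver × 0.394 = 39.4 nickel
39.4 nickel × 0.794 = 31.2836 rhodium
31.2836 rhodium × 2.7 = 84.46572 silver
Net change: 84.46572 − 100 = -15.53428 silver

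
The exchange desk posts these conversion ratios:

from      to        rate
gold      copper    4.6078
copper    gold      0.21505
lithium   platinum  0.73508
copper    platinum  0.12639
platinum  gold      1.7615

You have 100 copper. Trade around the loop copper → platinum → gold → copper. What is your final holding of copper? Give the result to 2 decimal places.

100 copper × 0.12639 = 12.639 platinum
12.639 platinum × 1.7615 = 22.2635985 gold
22.2635985 gold × 4.6078 = 102.5862091683 copper

102.59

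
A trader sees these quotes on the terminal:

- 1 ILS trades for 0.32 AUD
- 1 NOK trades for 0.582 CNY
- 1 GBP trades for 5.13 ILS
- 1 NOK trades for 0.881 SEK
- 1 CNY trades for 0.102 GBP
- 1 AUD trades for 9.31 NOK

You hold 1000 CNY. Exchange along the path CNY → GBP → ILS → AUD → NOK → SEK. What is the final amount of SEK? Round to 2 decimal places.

1373.39

1000 CNY × 0.102 = 102 GBP
102 GBP × 5.13 = 523.26 ILS
523.26 ILS × 0.32 = 167.4432 AUD
167.4432 AUD × 9.31 = 1558.896192 NOK
1558.896192 NOK × 0.881 = 1373.387545152 SEK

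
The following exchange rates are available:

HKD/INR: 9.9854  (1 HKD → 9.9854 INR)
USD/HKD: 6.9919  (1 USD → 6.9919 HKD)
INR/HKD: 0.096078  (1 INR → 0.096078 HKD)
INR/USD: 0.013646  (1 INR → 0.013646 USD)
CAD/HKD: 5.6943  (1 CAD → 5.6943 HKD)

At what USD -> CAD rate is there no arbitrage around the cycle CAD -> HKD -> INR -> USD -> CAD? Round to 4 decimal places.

1.2888

Known legs of the cycle: 5.6943 × 9.9854 × 0.013646 = 0.77590969350012
For no arbitrage the full-cycle product must be 1, so the missing rate is 1 / 0.77590969350012 ≈ 1.288810.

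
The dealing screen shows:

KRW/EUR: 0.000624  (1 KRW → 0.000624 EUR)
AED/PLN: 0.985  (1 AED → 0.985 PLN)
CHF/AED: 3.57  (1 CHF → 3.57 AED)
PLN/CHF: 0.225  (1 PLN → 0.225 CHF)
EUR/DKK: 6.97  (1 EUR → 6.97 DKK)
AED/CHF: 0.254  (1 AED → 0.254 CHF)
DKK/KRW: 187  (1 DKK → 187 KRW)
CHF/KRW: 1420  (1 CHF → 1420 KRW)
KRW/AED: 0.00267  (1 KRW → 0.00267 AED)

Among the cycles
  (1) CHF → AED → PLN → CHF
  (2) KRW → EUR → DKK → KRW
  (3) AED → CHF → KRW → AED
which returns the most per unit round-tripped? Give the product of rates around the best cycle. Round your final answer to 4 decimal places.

(1) 3.57 × 0.985 × 0.225 = 0.79120
(2) 0.000624 × 6.97 × 187 = 0.81332
(3) 0.254 × 1420 × 0.00267 = 0.96302
Highest is cycle (3) at 0.9630 (≤1, no arbitrage).

0.9630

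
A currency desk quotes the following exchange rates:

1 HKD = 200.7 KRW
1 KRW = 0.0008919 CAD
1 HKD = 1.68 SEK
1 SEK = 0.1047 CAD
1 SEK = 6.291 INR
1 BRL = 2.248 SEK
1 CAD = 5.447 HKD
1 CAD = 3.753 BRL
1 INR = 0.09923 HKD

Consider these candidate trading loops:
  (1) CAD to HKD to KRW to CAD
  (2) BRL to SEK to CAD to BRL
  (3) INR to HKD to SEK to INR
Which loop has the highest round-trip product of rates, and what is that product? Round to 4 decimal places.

(1) 5.447 × 200.7 × 0.0008919 = 0.97504
(2) 2.248 × 0.1047 × 3.753 = 0.88333
(3) 0.09923 × 1.68 × 6.291 = 1.04875
Highest is cycle (3) at 1.0487 (>1, arbitrage).

1.0487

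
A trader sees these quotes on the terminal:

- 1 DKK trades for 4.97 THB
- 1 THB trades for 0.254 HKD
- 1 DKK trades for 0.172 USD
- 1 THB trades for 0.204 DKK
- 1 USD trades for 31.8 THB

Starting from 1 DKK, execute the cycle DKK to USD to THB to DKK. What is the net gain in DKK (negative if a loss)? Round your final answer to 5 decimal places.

1 DKK × 0.172 = 0.172 USD
0.172 USD × 31.8 = 5.4696 THB
5.4696 THB × 0.204 = 1.1157984 DKK
Net change: 1.1157984 − 1 = 0.1157984 DKK

0.11580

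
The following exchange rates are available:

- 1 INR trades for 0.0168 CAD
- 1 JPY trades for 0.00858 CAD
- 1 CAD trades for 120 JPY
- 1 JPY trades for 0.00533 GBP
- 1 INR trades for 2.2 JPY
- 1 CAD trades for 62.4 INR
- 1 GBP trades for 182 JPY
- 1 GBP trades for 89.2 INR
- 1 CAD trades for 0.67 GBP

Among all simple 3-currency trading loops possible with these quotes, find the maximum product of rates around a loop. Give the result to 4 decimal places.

1.1779

INR→JPY→CAD→INR: 2.2 × 0.00858 × 62.4 = 1.17786
GBP→JPY→CAD→GBP: 182 × 0.00858 × 0.67 = 1.04625
INR→JPY→GBP→INR: 2.2 × 0.00533 × 89.2 = 1.04596
INR→CAD→GBP→INR: 0.0168 × 0.67 × 89.2 = 1.00404
Maximum is INR→JPY→CAD→INR at 1.1779; arbitrage exists.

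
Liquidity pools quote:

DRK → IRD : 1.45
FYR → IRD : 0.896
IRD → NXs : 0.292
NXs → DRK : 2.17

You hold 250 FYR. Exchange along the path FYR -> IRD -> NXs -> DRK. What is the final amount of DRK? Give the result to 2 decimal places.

141.94

250 FYR × 0.896 = 224 IRD
224 IRD × 0.292 = 65.408 NXs
65.408 NXs × 2.17 = 141.93536 DRK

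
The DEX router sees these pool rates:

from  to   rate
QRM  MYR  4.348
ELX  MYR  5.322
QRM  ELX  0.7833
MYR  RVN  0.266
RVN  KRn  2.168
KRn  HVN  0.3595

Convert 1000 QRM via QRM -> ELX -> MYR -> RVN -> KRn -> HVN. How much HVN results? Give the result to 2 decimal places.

1000 QRM × 0.7833 = 783.3 ELX
783.3 ELX × 5.322 = 4168.7226 MYR
4168.7226 MYR × 0.266 = 1108.8802116 RVN
1108.8802116 RVN × 2.168 = 2404.0522987488 KRn
2404.0522987488 KRn × 0.3595 = 864.2568014001936 HVN

864.26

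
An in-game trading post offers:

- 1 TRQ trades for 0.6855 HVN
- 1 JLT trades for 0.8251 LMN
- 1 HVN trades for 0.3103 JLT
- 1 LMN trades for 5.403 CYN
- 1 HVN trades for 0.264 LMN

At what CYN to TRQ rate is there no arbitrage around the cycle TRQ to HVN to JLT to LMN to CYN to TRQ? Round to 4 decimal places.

1.0546

Known legs of the cycle: 0.6855 × 0.3103 × 0.8251 × 5.403 = 0.948267332172945
For no arbitrage the full-cycle product must be 1, so the missing rate is 1 / 0.948267332172945 ≈ 1.054555.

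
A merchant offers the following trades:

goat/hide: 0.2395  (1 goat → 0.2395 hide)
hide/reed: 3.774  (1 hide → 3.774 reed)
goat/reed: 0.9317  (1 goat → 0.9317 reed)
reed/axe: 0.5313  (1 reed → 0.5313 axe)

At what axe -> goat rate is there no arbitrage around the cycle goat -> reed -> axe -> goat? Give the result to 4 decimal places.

2.0202

Known legs of the cycle: 0.9317 × 0.5313 = 0.49501221
For no arbitrage the full-cycle product must be 1, so the missing rate is 1 / 0.49501221 ≈ 2.020152.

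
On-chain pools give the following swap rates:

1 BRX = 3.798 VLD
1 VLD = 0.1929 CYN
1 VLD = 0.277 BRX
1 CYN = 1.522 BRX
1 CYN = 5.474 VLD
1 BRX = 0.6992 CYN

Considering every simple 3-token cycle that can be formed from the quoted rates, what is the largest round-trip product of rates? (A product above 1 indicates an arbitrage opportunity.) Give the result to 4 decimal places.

VLD→CYN→BRX→VLD: 0.1929 × 1.522 × 3.798 = 1.11507
VLD→BRX→CYN→VLD: 0.277 × 0.6992 × 5.474 = 1.06020
Maximum is VLD→CYN→BRX→VLD at 1.1151; arbitrage exists.

1.1151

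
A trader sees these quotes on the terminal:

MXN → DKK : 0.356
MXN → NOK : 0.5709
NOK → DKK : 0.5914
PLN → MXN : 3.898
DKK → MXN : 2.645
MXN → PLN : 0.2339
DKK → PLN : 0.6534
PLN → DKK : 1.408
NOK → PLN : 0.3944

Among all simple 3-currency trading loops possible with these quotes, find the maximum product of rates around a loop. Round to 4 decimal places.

MXN→DKK→PLN→MXN: 0.356 × 0.6534 × 3.898 = 0.90672
MXN→NOK→DKK→MXN: 0.5709 × 0.5914 × 2.645 = 0.89303
MXN→NOK→PLN→MXN: 0.5709 × 0.3944 × 3.898 = 0.87769
MXN→PLN→DKK→MXN: 0.2339 × 1.408 × 2.645 = 0.87108
Maximum is MXN→DKK→PLN→MXN at 0.9067; no arbitrage — every cycle loses value.

0.9067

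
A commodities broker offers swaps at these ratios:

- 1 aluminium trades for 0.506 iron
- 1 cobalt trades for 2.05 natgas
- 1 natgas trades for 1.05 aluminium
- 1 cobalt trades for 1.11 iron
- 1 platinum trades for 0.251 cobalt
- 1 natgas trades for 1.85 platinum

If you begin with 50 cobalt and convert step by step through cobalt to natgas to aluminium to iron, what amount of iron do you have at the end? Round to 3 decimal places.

50 cobalt × 2.05 = 102.5 natgas
102.5 natgas × 1.05 = 107.625 aluminium
107.625 aluminium × 0.506 = 54.45825 iron

54.458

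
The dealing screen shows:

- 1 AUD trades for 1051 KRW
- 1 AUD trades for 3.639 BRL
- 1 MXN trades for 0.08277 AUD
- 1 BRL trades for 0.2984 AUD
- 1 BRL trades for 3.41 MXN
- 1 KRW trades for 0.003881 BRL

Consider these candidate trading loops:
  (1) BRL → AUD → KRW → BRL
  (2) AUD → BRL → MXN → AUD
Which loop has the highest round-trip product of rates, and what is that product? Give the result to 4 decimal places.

(1) 0.2984 × 1051 × 0.003881 = 1.21715
(2) 3.639 × 3.41 × 0.08277 = 1.02709
Highest is cycle (1) at 1.2172 (>1, arbitrage).

1.2172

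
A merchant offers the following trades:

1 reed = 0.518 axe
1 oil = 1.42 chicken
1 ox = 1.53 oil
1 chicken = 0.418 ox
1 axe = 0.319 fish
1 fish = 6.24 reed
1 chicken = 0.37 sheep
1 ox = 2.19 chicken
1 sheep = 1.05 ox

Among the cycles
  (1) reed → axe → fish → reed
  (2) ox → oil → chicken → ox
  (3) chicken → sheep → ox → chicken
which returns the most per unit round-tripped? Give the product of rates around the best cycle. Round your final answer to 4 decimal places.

1.0311

(1) 0.518 × 0.319 × 6.24 = 1.03111
(2) 1.53 × 1.42 × 0.418 = 0.90815
(3) 0.37 × 1.05 × 2.19 = 0.85082
Highest is cycle (1) at 1.0311 (>1, arbitrage).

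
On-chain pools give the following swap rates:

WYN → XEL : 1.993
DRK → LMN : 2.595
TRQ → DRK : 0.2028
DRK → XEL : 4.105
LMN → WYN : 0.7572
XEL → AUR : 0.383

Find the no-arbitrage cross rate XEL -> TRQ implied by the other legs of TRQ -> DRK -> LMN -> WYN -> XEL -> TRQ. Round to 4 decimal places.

1.2591

Known legs of the cycle: 0.2028 × 2.595 × 0.7572 × 1.993 = 0.7941878100936
For no arbitrage the full-cycle product must be 1, so the missing rate is 1 / 0.7941878100936 ≈ 1.259148.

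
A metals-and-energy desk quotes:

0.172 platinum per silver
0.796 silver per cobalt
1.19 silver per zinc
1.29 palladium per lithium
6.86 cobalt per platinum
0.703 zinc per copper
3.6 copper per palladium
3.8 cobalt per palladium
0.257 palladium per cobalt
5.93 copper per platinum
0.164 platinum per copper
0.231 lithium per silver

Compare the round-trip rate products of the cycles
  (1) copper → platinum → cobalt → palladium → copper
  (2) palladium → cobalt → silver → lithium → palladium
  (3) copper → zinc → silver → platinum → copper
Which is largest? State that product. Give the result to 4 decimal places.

(1) 0.164 × 6.86 × 0.257 × 3.6 = 1.04089
(2) 3.8 × 0.796 × 0.231 × 1.29 = 0.90136
(3) 0.703 × 1.19 × 0.172 × 5.93 = 0.85327
Highest is cycle (1) at 1.0409 (>1, arbitrage).

1.0409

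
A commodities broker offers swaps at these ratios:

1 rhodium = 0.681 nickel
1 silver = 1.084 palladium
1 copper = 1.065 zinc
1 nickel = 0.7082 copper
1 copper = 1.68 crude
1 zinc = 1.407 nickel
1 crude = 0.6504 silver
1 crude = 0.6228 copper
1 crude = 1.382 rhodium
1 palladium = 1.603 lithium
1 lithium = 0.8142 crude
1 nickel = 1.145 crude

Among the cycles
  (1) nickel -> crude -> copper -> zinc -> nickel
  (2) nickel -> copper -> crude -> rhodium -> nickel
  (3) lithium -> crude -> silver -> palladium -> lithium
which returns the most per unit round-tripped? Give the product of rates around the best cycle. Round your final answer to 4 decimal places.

(1) 1.145 × 0.6228 × 1.065 × 1.407 = 1.06856
(2) 0.7082 × 1.68 × 1.382 × 0.681 = 1.11975
(3) 0.8142 × 0.6504 × 1.084 × 1.603 = 0.92018
Highest is cycle (2) at 1.1197 (>1, arbitrage).

1.1197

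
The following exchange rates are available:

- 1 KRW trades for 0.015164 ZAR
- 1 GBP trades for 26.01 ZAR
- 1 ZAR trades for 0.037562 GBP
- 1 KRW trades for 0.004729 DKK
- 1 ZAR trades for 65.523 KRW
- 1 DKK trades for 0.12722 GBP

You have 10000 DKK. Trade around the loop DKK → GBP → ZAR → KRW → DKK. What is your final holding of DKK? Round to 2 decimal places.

10000 DKK × 0.12722 = 1272.2 GBP
1272.2 GBP × 26.01 = 33089.922 ZAR
33089.922 ZAR × 65.523 = 2168150.959206 KRW
2168150.959206 KRW × 0.004729 = 10253.185886085174 DKK

10253.19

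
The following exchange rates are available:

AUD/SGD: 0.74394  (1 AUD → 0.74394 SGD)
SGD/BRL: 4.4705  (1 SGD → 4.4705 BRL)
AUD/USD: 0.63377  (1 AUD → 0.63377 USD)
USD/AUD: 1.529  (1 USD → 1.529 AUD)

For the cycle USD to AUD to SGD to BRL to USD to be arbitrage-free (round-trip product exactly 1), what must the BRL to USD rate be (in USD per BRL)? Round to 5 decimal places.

Known legs of the cycle: 1.529 × 0.74394 × 4.4705 = 5.08512338433
For no arbitrage the full-cycle product must be 1, so the missing rate is 1 / 5.08512338433 ≈ 0.1966521.

0.19665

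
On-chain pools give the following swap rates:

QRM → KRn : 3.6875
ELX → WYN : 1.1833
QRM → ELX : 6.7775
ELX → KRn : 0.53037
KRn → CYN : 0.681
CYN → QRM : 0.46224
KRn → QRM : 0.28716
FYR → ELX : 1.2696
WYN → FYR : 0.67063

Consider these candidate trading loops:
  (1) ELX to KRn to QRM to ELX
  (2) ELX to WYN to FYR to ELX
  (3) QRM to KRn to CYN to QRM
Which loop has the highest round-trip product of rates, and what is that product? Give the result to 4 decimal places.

(1) 0.53037 × 0.28716 × 6.7775 = 1.03222
(2) 1.1833 × 0.67063 × 1.2696 = 1.00750
(3) 3.6875 × 0.681 × 0.46224 = 1.16077
Highest is cycle (3) at 1.1608 (>1, arbitrage).

1.1608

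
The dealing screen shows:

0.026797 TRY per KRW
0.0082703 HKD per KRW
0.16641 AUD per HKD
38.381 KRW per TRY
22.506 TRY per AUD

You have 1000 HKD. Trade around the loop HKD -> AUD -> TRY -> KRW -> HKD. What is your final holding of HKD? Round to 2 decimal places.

1000 HKD × 0.16641 = 166.41 AUD
166.41 AUD × 22.506 = 3745.22346 TRY
3745.22346 TRY × 38.381 = 143745.42161826 KRW
143745.42161826 KRW × 0.0082703 = 1188.817760409495678 HKD

1188.82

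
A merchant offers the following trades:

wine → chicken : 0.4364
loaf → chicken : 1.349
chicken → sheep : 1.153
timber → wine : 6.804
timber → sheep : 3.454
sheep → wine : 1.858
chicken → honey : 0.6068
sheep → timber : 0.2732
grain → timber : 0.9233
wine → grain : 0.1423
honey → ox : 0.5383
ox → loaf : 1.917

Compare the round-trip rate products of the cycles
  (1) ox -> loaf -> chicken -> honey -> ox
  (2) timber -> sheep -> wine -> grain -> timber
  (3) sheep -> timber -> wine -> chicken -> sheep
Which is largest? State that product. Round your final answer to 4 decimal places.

0.9353

(1) 1.917 × 1.349 × 0.6068 × 0.5383 = 0.84470
(2) 3.454 × 1.858 × 0.1423 × 0.9233 = 0.84317
(3) 0.2732 × 6.804 × 0.4364 × 1.153 = 0.93532
Highest is cycle (3) at 0.9353 (≤1, no arbitrage).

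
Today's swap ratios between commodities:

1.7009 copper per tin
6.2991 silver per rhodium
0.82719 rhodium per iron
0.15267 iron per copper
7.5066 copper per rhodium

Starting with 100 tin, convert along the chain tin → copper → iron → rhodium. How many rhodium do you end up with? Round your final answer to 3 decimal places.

100 tin × 1.7009 = 170.09 copper
170.09 copper × 0.15267 = 25.9676403 iron
25.9676403 iron × 0.82719 = 21.480172379757 rhodium

21.480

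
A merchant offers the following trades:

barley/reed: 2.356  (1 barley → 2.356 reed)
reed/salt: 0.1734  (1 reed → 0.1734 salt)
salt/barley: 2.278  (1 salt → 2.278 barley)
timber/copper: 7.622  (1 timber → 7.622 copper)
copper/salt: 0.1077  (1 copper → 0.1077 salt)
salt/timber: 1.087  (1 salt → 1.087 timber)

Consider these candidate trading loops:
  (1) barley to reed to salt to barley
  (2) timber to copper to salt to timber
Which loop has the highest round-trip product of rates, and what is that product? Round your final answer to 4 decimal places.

(1) 2.356 × 0.1734 × 2.278 = 0.93063
(2) 7.622 × 0.1077 × 1.087 = 0.89231
Highest is cycle (1) at 0.9306 (≤1, no arbitrage).

0.9306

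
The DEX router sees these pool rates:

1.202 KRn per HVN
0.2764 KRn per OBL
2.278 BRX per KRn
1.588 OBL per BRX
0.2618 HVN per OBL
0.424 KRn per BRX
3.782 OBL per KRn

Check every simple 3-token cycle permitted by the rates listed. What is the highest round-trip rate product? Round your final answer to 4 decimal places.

1.1901

OBL→HVN→KRn→OBL: 0.2618 × 1.202 × 3.782 = 1.19013
OBL→KRn→BRX→OBL: 0.2764 × 2.278 × 1.588 = 0.99987
Maximum is OBL→HVN→KRn→OBL at 1.1901; arbitrage exists.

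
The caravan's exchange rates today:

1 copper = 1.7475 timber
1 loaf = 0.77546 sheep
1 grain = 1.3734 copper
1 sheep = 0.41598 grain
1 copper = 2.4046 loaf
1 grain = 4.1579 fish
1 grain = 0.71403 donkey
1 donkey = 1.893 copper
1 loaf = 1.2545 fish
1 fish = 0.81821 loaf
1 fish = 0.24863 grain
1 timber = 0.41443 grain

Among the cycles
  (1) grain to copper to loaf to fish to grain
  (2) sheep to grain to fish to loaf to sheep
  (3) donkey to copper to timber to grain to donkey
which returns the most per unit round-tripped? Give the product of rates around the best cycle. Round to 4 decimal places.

(1) 1.3734 × 2.4046 × 1.2545 × 0.24863 = 1.03006
(2) 0.41598 × 4.1579 × 0.81821 × 0.77546 = 1.09741
(3) 1.893 × 1.7475 × 0.41443 × 0.71403 = 0.97889
Highest is cycle (2) at 1.0974 (>1, arbitrage).

1.0974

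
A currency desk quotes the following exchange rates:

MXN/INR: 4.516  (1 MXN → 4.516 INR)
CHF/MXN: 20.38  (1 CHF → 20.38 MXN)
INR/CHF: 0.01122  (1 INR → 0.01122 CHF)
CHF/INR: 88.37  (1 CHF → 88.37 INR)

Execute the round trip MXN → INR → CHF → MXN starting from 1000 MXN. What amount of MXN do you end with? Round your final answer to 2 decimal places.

1000 MXN × 4.516 = 4516 INR
4516 INR × 0.01122 = 50.66952 CHF
50.66952 CHF × 20.38 = 1032.6448176 MXN

1032.64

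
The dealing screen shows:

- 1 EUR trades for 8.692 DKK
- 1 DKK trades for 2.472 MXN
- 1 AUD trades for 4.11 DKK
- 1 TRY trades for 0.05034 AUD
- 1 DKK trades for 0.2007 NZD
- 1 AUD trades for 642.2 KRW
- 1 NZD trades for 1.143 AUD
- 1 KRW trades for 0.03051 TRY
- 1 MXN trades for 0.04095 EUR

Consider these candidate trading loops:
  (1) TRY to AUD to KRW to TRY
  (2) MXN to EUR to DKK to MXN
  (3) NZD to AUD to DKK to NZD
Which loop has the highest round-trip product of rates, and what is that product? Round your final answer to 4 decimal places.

(1) 0.05034 × 642.2 × 0.03051 = 0.98634
(2) 0.04095 × 8.692 × 2.472 = 0.87988
(3) 1.143 × 4.11 × 0.2007 = 0.94283
Highest is cycle (1) at 0.9863 (≤1, no arbitrage).

0.9863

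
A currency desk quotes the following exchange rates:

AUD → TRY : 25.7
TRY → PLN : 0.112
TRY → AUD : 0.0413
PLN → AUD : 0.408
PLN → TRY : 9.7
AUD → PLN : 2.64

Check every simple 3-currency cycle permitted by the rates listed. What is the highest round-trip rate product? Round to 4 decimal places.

1.1744

PLN→AUD→TRY→PLN: 0.408 × 25.7 × 0.112 = 1.17439
PLN→TRY→AUD→PLN: 9.7 × 0.0413 × 2.64 = 1.05761
Maximum is PLN→AUD→TRY→PLN at 1.1744; arbitrage exists.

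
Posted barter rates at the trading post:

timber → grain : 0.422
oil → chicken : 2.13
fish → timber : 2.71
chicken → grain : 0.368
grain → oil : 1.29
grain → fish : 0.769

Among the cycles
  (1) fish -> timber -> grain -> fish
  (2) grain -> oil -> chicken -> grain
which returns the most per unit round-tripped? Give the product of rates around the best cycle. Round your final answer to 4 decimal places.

1.0112

(1) 2.71 × 0.422 × 0.769 = 0.87944
(2) 1.29 × 2.13 × 0.368 = 1.01115
Highest is cycle (2) at 1.0112 (>1, arbitrage).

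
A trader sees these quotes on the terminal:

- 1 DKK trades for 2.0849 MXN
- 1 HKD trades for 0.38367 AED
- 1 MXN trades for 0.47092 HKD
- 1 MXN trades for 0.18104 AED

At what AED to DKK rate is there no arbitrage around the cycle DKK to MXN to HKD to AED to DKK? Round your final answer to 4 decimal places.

2.6547

Known legs of the cycle: 2.0849 × 0.47092 × 0.38367 = 0.37669530450636
For no arbitrage the full-cycle product must be 1, so the missing rate is 1 / 0.37669530450636 ≈ 2.654665.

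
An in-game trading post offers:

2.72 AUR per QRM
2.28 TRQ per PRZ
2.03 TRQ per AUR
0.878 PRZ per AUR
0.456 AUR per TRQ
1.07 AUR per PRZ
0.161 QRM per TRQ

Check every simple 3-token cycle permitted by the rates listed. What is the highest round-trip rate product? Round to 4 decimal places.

0.9128

TRQ→AUR→PRZ→TRQ: 0.456 × 0.878 × 2.28 = 0.91284
TRQ→QRM→AUR→TRQ: 0.161 × 2.72 × 2.03 = 0.88898
Maximum is TRQ→AUR→PRZ→TRQ at 0.9128; no arbitrage — every cycle loses value.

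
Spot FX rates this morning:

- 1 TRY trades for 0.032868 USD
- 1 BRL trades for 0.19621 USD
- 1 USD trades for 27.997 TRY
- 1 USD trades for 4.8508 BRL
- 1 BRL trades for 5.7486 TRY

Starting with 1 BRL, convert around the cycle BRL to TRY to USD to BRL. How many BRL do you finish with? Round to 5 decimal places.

1 BRL × 5.7486 = 5.7486 TRY
5.7486 TRY × 0.032868 = 0.1889449848 USD
0.1889449848 USD × 4.8508 = 0.91653433226784 BRL

0.91653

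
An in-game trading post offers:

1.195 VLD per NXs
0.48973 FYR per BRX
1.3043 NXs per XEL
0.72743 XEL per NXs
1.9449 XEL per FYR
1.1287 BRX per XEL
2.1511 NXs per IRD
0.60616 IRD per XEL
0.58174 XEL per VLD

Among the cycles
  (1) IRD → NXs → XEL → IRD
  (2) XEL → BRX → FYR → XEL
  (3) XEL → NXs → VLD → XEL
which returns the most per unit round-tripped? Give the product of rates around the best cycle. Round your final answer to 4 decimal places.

1.0751

(1) 2.1511 × 0.72743 × 0.60616 = 0.94850
(2) 1.1287 × 0.48973 × 1.9449 = 1.07506
(3) 1.3043 × 1.195 × 0.58174 = 0.90672
Highest is cycle (2) at 1.0751 (>1, arbitrage).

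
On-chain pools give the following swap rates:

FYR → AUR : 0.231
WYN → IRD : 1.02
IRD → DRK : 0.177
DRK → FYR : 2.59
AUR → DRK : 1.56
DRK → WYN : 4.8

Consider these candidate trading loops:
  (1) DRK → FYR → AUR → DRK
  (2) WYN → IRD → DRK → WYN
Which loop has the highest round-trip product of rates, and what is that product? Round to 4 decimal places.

0.9333

(1) 2.59 × 0.231 × 1.56 = 0.93333
(2) 1.02 × 0.177 × 4.8 = 0.86659
Highest is cycle (1) at 0.9333 (≤1, no arbitrage).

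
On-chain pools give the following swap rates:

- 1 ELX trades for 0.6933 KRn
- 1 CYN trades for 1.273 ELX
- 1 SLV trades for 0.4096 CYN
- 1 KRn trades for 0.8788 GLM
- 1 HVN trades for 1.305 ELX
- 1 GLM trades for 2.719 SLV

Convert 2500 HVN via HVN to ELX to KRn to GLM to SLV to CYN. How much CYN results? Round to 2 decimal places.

2500 HVN × 1.305 = 3262.5 ELX
3262.5 ELX × 0.6933 = 2261.89125 KRn
2261.89125 KRn × 0.8788 = 1987.7500305 GLM
1987.7500305 GLM × 2.719 = 5404.6923329295 SLV
5404.6923329295 SLV × 0.4096 = 2213.7619795679232 CYN

2213.76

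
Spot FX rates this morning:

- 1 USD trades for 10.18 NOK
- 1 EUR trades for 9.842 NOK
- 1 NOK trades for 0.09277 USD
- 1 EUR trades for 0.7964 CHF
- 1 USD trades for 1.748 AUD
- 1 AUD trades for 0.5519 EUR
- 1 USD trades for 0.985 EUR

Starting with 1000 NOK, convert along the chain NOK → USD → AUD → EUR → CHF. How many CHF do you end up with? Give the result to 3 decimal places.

1000 NOK × 0.09277 = 92.77 USD
92.77 USD × 1.748 = 162.16196 AUD
162.16196 AUD × 0.5519 = 89.497185724 EUR
89.497185724 EUR × 0.7964 = 71.2755587105936 CHF

71.276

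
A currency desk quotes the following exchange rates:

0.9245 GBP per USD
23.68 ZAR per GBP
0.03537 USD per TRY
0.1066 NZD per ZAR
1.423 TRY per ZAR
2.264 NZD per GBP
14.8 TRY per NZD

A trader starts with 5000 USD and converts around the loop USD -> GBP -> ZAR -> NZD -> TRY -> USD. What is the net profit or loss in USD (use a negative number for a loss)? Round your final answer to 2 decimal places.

5000 USD × 0.9245 = 4622.5 GBP
4622.5 GBP × 23.68 = 109460.8 ZAR
109460.8 ZAR × 0.1066 = 11668.52128 NZD
11668.52128 NZD × 14.8 = 172694.114944 TRY
172694.114944 TRY × 0.03537 = 6108.19084556928 USD
Net change: 6108.19084556928 − 5000 = 1108.19084556928 USD

1108.19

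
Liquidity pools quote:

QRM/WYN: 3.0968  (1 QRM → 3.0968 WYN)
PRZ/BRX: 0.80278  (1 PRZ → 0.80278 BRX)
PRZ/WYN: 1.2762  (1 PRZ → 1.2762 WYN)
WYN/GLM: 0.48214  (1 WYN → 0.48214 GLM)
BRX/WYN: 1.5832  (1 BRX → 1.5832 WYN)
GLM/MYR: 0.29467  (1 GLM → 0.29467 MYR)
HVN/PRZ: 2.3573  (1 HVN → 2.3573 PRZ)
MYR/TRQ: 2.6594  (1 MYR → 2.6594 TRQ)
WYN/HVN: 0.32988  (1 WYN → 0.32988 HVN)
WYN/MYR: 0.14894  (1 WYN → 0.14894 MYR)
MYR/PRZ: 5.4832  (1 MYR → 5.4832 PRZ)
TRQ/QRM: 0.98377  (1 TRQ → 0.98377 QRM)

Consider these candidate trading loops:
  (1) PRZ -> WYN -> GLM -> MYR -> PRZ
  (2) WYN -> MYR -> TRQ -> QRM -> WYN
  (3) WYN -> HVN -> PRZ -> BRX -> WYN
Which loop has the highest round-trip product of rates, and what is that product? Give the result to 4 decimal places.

1.2067

(1) 1.2762 × 0.48214 × 0.29467 × 5.4832 = 0.99417
(2) 0.14894 × 2.6594 × 0.98377 × 3.0968 = 1.20671
(3) 0.32988 × 2.3573 × 0.80278 × 1.5832 = 0.98833
Highest is cycle (2) at 1.2067 (>1, arbitrage).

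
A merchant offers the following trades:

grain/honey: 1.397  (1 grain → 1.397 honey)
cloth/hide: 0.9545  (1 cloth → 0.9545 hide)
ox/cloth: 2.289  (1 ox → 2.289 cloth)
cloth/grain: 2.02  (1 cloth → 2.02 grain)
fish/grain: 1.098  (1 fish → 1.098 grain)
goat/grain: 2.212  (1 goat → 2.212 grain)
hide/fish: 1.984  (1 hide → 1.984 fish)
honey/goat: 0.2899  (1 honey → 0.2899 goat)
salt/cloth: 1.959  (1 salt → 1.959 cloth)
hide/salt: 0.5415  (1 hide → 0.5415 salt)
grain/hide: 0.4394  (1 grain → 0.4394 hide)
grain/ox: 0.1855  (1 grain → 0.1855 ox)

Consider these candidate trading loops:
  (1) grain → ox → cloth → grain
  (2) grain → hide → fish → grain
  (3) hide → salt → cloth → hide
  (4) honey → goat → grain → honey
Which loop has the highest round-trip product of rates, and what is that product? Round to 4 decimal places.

1.0125

(1) 0.1855 × 2.289 × 2.02 = 0.85771
(2) 0.4394 × 1.984 × 1.098 = 0.95720
(3) 0.5415 × 1.959 × 0.9545 = 1.01253
(4) 0.2899 × 2.212 × 1.397 = 0.89584
Highest is cycle (3) at 1.0125 (>1, arbitrage).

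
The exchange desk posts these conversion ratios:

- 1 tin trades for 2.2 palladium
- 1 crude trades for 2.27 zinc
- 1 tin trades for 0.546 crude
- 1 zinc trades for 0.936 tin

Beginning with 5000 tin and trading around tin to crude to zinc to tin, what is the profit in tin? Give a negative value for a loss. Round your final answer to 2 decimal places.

800.49

5000 tin × 0.546 = 2730 crude
2730 crude × 2.27 = 6197.1 zinc
6197.1 zinc × 0.936 = 5800.4856 tin
Net change: 5800.4856 − 5000 = 800.4856 tin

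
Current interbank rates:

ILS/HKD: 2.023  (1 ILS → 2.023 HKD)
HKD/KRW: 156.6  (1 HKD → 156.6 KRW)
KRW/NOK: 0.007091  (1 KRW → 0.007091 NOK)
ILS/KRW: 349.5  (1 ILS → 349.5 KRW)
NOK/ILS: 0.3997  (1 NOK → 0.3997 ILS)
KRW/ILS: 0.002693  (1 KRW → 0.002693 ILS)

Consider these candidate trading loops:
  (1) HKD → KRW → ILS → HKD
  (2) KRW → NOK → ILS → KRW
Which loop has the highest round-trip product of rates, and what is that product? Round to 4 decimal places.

(1) 156.6 × 0.002693 × 2.023 = 0.85315
(2) 0.007091 × 0.3997 × 349.5 = 0.99058
Highest is cycle (2) at 0.9906 (≤1, no arbitrage).

0.9906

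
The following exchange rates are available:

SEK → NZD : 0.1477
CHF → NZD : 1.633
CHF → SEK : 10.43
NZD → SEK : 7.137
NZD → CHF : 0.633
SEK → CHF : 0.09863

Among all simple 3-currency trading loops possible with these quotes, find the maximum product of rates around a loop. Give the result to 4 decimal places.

1.1495

SEK→CHF→NZD→SEK: 0.09863 × 1.633 × 7.137 = 1.14951
SEK→NZD→CHF→SEK: 0.1477 × 0.633 × 10.43 = 0.97514
Maximum is SEK→CHF→NZD→SEK at 1.1495; arbitrage exists.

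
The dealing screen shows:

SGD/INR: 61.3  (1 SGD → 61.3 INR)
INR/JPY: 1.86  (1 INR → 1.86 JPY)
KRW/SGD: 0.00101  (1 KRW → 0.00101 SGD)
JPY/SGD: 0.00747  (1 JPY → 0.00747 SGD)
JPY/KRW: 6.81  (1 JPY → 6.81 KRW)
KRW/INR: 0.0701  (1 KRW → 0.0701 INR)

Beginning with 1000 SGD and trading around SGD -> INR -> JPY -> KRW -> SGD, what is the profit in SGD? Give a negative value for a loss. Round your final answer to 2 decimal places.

1000 SGD × 61.3 = 61300 INR
61300 INR × 1.86 = 114018 JPY
114018 JPY × 6.81 = 776462.58 KRW
776462.58 KRW × 0.00101 = 784.2272058 SGD
Net change: 784.2272058 − 1000 = -215.7727942 SGD

-215.77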